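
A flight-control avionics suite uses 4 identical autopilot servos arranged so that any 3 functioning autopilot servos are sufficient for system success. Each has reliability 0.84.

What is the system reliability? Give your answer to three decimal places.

R = Σ_{i=3}^{4} C(4,i) p^i (1−p)^{4−i} with p = 0.84
C(4,3)·0.84^3·0.16^1 = 0.37933
C(4,4)·0.84^4·0.16^0 = 0.49787
Sum = 0.877

0.877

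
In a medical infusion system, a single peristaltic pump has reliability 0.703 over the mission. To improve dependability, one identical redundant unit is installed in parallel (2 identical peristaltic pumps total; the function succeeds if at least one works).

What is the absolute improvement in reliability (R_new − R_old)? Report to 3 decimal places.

0.209

R_before = 0.703
R_after = 1 − (1 − 0.703)^2 = 0.912
ΔR = 0.912 − 0.703 = 0.209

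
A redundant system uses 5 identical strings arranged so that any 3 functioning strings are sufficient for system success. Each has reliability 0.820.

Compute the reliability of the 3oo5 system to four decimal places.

0.9563

R = Σ_{i=3}^{5} C(5,i) p^i (1−p)^{5−i} with p = 0.820
C(5,3)·0.820^3·0.180^2 = 0.178643
C(5,4)·0.820^4·0.180^1 = 0.406910
C(5,5)·0.820^5·0.180^0 = 0.370740
Sum = 0.9563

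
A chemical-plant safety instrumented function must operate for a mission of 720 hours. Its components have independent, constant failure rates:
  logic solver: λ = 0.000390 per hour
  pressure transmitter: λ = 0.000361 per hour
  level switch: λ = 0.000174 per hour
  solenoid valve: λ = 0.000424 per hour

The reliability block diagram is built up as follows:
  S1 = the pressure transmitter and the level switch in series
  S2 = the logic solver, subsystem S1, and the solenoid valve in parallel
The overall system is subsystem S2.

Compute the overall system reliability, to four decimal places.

R(logic solver) = exp(−0.000390 × 720) = 0.755179
R(pressure transmitter) = exp(−0.000361 × 720) = 0.771113
R(level switch) = exp(−0.000174 × 720) = 0.882250
R(solenoid valve) = exp(−0.000424 × 720) = 0.736917
Series (pressure transmitter and level switch): 0.771113 × 0.882250 = 0.680314
Parallel (logic solver, [0.680314], and solenoid valve): 1 − (1 − 0.755179)(1 − 0.680314)(1 − 0.736917) = 0.9794

0.9794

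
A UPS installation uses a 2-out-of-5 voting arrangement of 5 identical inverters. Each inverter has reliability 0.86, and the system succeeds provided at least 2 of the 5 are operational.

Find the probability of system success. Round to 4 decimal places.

0.9983

R = Σ_{i=2}^{5} C(5,i) p^i (1−p)^{5−i} with p = 0.86
C(5,2)·0.86^2·0.14^3 = 0.020295
C(5,3)·0.86^3·0.14^2 = 0.124667
C(5,4)·0.86^4·0.14^1 = 0.382906
C(5,5)·0.86^5·0.14^0 = 0.470427
Sum = 0.9983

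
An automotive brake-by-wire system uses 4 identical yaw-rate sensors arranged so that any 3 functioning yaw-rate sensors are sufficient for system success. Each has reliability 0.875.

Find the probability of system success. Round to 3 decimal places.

R = Σ_{i=3}^{4} C(4,i) p^i (1−p)^{4−i} with p = 0.875
C(4,3)·0.875^3·0.125^1 = 0.33496
C(4,4)·0.875^4·0.125^0 = 0.58618
Sum = 0.921

0.921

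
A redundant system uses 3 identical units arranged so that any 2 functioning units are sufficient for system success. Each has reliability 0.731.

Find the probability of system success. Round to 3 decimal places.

R = Σ_{i=2}^{3} C(3,i) p^i (1−p)^{3−i} with p = 0.731
C(3,2)·0.731^2·0.269^1 = 0.43123
C(3,3)·0.731^3·0.269^0 = 0.39062
Sum = 0.822

0.822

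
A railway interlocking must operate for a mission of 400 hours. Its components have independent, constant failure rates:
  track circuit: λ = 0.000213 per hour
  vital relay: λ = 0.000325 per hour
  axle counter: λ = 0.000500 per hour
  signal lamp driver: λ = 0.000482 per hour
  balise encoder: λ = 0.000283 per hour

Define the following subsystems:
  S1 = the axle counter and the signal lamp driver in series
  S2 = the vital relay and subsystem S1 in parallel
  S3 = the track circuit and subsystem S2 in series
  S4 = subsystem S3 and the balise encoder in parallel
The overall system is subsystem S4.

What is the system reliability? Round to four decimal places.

0.9874

R(track circuit) = exp(−0.000213 × 400) = 0.918329
R(vital relay) = exp(−0.000325 × 400) = 0.878095
R(axle counter) = exp(−0.000500 × 400) = 0.818731
R(signal lamp driver) = exp(−0.000482 × 400) = 0.824647
R(balise encoder) = exp(−0.000283 × 400) = 0.892972
Series (axle counter and signal lamp driver): 0.818731 × 0.824647 = 0.675164
Parallel (vital relay and [0.675164]): 1 − (1 − 0.878095)(1 − 0.675164) = 0.960401
Series (track circuit and [0.960401]): 0.918329 × 0.960401 = 0.881964
Parallel ([0.881964] and balise encoder): 1 − (1 − 0.881964)(1 − 0.892972) = 0.9874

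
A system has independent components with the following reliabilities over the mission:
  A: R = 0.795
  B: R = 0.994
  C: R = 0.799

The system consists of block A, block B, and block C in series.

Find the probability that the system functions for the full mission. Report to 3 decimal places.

0.631

Series (A, B, and C): 0.79500 × 0.99400 × 0.79900 = 0.631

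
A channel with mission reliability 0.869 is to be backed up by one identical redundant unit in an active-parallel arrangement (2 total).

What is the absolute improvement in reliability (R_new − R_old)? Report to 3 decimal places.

0.114

R_before = 0.869
R_after = 1 − (1 − 0.869)^2 = 0.983
ΔR = 0.983 − 0.869 = 0.114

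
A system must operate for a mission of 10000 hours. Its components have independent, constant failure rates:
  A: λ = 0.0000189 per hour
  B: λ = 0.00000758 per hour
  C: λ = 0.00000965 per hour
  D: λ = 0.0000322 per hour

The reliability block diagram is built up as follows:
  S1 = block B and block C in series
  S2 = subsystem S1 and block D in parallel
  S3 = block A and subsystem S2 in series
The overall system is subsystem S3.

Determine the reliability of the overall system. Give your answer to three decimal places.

R(A) = exp(−0.0000189 × 10000) = 0.82779
R(B) = exp(−0.00000758 × 10000) = 0.92700
R(C) = exp(−0.00000965 × 10000) = 0.90801
R(D) = exp(−0.0000322 × 10000) = 0.72470
Series (B and C): 0.92700 × 0.90801 = 0.84173
Parallel ([0.84173] and D): 1 − (1 − 0.84173)(1 − 0.72470) = 0.95643
Series (A and [0.95643]): 0.82779 × 0.95643 = 0.792

0.792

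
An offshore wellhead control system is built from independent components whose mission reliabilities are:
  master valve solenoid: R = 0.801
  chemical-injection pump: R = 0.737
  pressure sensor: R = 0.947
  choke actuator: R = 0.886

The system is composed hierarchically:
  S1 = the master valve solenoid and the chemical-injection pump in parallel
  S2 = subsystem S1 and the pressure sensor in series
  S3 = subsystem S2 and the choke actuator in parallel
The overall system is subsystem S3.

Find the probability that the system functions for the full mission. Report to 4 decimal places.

0.9883

Parallel (master valve solenoid and chemical-injection pump): 1 − (1 − 0.801000)(1 − 0.737000) = 0.947663
Series ([0.947663] and pressure sensor): 0.947663 × 0.947000 = 0.897437
Parallel ([0.897437] and choke actuator): 1 − (1 − 0.897437)(1 − 0.886000) = 0.9883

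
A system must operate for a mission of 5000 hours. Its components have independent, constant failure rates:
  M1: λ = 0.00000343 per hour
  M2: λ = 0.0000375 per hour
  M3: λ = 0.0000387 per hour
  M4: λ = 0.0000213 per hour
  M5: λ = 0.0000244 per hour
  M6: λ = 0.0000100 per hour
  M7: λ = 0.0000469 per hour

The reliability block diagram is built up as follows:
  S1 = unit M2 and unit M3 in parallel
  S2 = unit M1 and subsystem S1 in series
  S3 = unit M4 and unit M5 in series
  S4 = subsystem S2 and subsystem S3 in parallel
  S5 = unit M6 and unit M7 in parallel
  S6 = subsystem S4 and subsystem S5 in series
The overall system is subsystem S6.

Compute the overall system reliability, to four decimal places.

R(M1) = exp(−0.00000343 × 5000) = 0.982996
R(M2) = exp(−0.0000375 × 5000) = 0.829029
R(M3) = exp(−0.0000387 × 5000) = 0.824070
R(M4) = exp(−0.0000213 × 5000) = 0.898975
R(M5) = exp(−0.0000244 × 5000) = 0.885148
R(M6) = exp(−0.0000100 × 5000) = 0.951229
R(M7) = exp(−0.0000469 × 5000) = 0.790966
Parallel (M2 and M3): 1 − (1 − 0.829029)(1 − 0.824070) = 0.969921
Series (M1 and [0.969921]): 0.982996 × 0.969921 = 0.953428
Series (M4 and M5): 0.898975 × 0.885148 = 0.795726
Parallel ([0.953428] and [0.795726]): 1 − (1 − 0.953428)(1 − 0.795726) = 0.990487
Parallel (M6 and M7): 1 − (1 − 0.951229)(1 − 0.790966) = 0.989805
Series ([0.990487] and [0.989805]): 0.990487 × 0.989805 = 0.9804

0.9804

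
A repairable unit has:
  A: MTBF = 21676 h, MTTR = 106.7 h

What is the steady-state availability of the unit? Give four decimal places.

0.9951

A(A) = MTBF/(MTBF+MTTR) = 21676/(21676+106.7) = 0.9951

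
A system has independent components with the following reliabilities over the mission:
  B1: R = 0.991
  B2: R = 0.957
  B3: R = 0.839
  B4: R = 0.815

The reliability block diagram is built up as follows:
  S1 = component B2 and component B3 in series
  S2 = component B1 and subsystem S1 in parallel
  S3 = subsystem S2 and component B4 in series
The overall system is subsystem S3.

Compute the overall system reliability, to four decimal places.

Series (B2 and B3): 0.957000 × 0.839000 = 0.802923
Parallel (B1 and [0.802923]): 1 − (1 − 0.991000)(1 − 0.802923) = 0.998226
Series ([0.998226] and B4): 0.998226 × 0.815000 = 0.8136

0.8136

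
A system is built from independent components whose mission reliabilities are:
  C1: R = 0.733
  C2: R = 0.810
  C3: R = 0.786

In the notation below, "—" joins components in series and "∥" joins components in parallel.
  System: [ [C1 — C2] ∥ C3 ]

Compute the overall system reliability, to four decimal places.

Series (C1 and C2): 0.733000 × 0.810000 = 0.593730
Parallel ([0.593730] and C3): 1 − (1 − 0.593730)(1 − 0.786000) = 0.9131

0.9131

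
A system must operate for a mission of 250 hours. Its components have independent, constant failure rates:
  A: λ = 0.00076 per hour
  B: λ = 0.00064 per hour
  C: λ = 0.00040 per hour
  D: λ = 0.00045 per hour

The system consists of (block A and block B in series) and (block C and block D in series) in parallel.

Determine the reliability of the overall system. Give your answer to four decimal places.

0.9435

R(A) = exp(−0.00076 × 250) = 0.826959
R(B) = exp(−0.00064 × 250) = 0.852144
R(C) = exp(−0.00040 × 250) = 0.904837
R(D) = exp(−0.00045 × 250) = 0.893597
Series (A and B): 0.826959 × 0.852144 = 0.704688
Series (C and D): 0.904837 × 0.893597 = 0.808560
Parallel ([0.704688] and [0.808560]): 1 − (1 − 0.704688)(1 − 0.808560) = 0.9435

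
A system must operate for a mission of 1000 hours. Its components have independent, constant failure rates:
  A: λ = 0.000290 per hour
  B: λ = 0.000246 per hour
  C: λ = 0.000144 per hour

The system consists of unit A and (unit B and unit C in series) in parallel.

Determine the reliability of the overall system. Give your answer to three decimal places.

R(A) = exp(−0.000290 × 1000) = 0.74826
R(B) = exp(−0.000246 × 1000) = 0.78192
R(C) = exp(−0.000144 × 1000) = 0.86589
Series (B and C): 0.78192 × 0.86589 = 0.67706
Parallel (A and [0.67706]): 1 − (1 − 0.74826)(1 − 0.67706) = 0.919

0.919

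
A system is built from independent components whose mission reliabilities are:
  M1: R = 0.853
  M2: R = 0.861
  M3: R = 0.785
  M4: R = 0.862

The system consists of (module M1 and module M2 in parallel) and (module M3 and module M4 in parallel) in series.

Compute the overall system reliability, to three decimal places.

0.951

Parallel (M1 and M2): 1 − (1 − 0.85300)(1 − 0.86100) = 0.97957
Parallel (M3 and M4): 1 − (1 − 0.78500)(1 − 0.86200) = 0.97033
Series ([0.97957] and [0.97033]): 0.97957 × 0.97033 = 0.951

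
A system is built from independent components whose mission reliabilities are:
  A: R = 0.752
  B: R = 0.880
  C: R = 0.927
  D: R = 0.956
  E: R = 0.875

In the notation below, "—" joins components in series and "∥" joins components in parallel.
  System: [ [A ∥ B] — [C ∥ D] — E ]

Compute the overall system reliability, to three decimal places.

Parallel (A and B): 1 − (1 − 0.75200)(1 − 0.88000) = 0.97024
Parallel (C and D): 1 − (1 − 0.92700)(1 − 0.95600) = 0.99679
Series ([0.97024], [0.99679], and E): 0.97024 × 0.99679 × 0.87500 = 0.846

0.846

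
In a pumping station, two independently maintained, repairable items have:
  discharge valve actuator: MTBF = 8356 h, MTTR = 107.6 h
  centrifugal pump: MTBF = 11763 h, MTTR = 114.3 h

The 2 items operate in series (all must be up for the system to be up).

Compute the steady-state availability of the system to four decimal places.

A(discharge valve actuator) = MTBF/(MTBF+MTTR) = 8356/(8356+107.6) = 0.987287
A(centrifugal pump) = MTBF/(MTBF+MTTR) = 11763/(11763+114.3) = 0.990377
Series availability: 0.987287 × 0.990377 = 0.9778

0.9778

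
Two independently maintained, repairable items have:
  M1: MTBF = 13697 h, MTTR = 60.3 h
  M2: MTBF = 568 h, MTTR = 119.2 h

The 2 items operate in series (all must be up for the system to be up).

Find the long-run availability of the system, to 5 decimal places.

0.82292

A(M1) = MTBF/(MTBF+MTTR) = 13697/(13697+60.3) = 0.995617
A(M2) = MTBF/(MTBF+MTTR) = 568/(568+119.2) = 0.826542
Series availability: 0.995617 × 0.826542 = 0.82292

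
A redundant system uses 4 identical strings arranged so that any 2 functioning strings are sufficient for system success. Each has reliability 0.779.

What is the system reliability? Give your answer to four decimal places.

0.9640

R = Σ_{i=2}^{4} C(4,i) p^i (1−p)^{4−i} with p = 0.779
C(4,2)·0.779^2·0.221^2 = 0.177832
C(4,3)·0.779^3·0.221^1 = 0.417893
C(4,4)·0.779^4·0.221^0 = 0.368256
Sum = 0.9640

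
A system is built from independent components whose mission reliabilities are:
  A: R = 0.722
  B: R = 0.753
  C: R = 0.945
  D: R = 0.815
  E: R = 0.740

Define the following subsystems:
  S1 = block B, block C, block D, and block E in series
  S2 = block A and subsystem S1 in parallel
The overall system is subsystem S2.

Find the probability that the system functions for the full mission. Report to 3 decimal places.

Series (B, C, D, and E): 0.75300 × 0.94500 × 0.81500 × 0.74000 = 0.42916
Parallel (A and [0.42916]): 1 − (1 − 0.72200)(1 − 0.42916) = 0.841

0.841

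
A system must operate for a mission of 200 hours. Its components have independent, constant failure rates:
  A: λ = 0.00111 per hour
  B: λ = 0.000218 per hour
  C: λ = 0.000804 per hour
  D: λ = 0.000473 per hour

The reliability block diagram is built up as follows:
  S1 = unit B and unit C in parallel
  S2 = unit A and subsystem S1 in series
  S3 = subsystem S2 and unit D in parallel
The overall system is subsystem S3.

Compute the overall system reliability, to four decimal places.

R(A) = exp(−0.00111 × 200) = 0.800915
R(B) = exp(−0.000218 × 200) = 0.957337
R(C) = exp(−0.000804 × 200) = 0.851462
R(D) = exp(−0.000473 × 200) = 0.909737
Parallel (B and C): 1 − (1 − 0.957337)(1 − 0.851462) = 0.993663
Series (A and [0.993663]): 0.800915 × 0.993663 = 0.795840
Parallel ([0.795840] and D): 1 − (1 − 0.795840)(1 − 0.909737) = 0.9816

0.9816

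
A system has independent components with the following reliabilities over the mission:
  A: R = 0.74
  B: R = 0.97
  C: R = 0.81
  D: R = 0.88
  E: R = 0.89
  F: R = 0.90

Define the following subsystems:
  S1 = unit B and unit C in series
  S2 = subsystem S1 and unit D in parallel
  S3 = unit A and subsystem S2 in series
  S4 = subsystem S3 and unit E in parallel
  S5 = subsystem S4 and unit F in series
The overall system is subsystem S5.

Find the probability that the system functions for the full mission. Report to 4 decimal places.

0.8724

Series (B and C): 0.970000 × 0.810000 = 0.785700
Parallel ([0.785700] and D): 1 − (1 − 0.785700)(1 − 0.880000) = 0.974284
Series (A and [0.974284]): 0.740000 × 0.974284 = 0.720970
Parallel ([0.720970] and E): 1 − (1 − 0.720970)(1 − 0.890000) = 0.969307
Series ([0.969307] and F): 0.969307 × 0.900000 = 0.8724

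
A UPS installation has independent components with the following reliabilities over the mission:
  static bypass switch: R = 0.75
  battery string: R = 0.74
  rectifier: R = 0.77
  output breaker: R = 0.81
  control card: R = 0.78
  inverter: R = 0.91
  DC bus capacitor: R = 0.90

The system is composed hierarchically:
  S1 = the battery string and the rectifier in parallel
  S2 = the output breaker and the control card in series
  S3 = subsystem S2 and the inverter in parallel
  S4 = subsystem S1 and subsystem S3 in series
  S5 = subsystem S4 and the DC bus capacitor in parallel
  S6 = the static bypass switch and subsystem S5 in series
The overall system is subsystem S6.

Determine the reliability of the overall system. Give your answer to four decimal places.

0.7432

Parallel (battery string and rectifier): 1 − (1 − 0.740000)(1 − 0.770000) = 0.940200
Series (output breaker and control card): 0.810000 × 0.780000 = 0.631800
Parallel ([0.631800] and inverter): 1 − (1 − 0.631800)(1 − 0.910000) = 0.966862
Series ([0.940200] and [0.966862]): 0.940200 × 0.966862 = 0.909044
Parallel ([0.909044] and DC bus capacitor): 1 − (1 − 0.909044)(1 − 0.900000) = 0.990904
Series (static bypass switch and [0.990904]): 0.750000 × 0.990904 = 0.7432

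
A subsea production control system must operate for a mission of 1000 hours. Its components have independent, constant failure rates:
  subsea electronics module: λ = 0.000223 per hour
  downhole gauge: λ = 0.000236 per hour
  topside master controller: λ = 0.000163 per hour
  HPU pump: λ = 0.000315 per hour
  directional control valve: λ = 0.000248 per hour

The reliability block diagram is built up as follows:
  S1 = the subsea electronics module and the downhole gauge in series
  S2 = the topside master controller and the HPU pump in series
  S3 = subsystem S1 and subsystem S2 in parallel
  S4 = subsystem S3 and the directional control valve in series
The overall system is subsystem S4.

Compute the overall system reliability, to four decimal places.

R(subsea electronics module) = exp(−0.000223 × 1000) = 0.800115
R(downhole gauge) = exp(−0.000236 × 1000) = 0.789781
R(topside master controller) = exp(−0.000163 × 1000) = 0.849591
R(HPU pump) = exp(−0.000315 × 1000) = 0.729789
R(directional control valve) = exp(−0.000248 × 1000) = 0.780360
Series (subsea electronics module and downhole gauge): 0.800115 × 0.789781 = 0.631916
Series (topside master controller and HPU pump): 0.849591 × 0.729789 = 0.620022
Parallel ([0.631916] and [0.620022]): 1 − (1 − 0.631916)(1 − 0.620022) = 0.860136
Series ([0.860136] and directional control valve): 0.860136 × 0.780360 = 0.6712

0.6712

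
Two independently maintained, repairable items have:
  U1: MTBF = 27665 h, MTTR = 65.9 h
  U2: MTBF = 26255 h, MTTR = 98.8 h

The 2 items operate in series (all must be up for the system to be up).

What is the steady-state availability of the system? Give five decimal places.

A(U1) = MTBF/(MTBF+MTTR) = 27665/(27665+65.9) = 0.997624
A(U2) = MTBF/(MTBF+MTTR) = 26255/(26255+98.8) = 0.996251
Series availability: 0.997624 × 0.996251 = 0.99388

0.99388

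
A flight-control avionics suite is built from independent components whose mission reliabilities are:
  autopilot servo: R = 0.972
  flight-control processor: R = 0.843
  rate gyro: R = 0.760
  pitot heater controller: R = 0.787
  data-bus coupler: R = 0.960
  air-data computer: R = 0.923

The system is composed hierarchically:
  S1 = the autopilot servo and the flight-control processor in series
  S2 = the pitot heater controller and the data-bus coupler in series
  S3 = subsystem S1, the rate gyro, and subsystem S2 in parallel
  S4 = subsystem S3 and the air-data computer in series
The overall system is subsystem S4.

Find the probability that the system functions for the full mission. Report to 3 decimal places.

0.913

Series (autopilot servo and flight-control processor): 0.97200 × 0.84300 = 0.81940
Series (pitot heater controller and data-bus coupler): 0.78700 × 0.96000 = 0.75552
Parallel ([0.81940], rate gyro, and [0.75552]): 1 − (1 − 0.81940)(1 − 0.76000)(1 − 0.75552) = 0.98940
Series ([0.98940] and air-data computer): 0.98940 × 0.92300 = 0.913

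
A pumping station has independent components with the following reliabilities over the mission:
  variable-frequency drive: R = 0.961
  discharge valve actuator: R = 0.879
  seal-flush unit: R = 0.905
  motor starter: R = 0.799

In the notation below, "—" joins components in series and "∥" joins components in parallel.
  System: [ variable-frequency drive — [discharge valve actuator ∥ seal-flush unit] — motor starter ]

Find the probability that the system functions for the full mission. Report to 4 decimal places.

Parallel (discharge valve actuator and seal-flush unit): 1 − (1 − 0.879000)(1 − 0.905000) = 0.988505
Series (variable-frequency drive, [0.988505], and motor starter): 0.961000 × 0.988505 × 0.799000 = 0.7590

0.7590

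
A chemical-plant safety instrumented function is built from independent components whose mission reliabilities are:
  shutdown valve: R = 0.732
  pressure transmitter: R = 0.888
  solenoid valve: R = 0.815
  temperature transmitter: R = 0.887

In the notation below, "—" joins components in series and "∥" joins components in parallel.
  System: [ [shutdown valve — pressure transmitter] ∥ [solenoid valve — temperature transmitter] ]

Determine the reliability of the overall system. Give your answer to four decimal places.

0.9030

Series (shutdown valve and pressure transmitter): 0.732000 × 0.888000 = 0.650016
Series (solenoid valve and temperature transmitter): 0.815000 × 0.887000 = 0.722905
Parallel ([0.650016] and [0.722905]): 1 − (1 − 0.650016)(1 − 0.722905) = 0.9030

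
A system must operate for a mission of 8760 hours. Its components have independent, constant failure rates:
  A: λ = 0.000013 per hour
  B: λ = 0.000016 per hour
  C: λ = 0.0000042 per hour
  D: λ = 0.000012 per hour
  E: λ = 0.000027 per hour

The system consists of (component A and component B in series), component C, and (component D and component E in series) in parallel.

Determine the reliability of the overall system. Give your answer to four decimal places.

R(A) = exp(−0.000013 × 8760) = 0.892365
R(B) = exp(−0.000016 × 8760) = 0.869219
R(C) = exp(−0.0000042 × 8760) = 0.963877
R(D) = exp(−0.000012 × 8760) = 0.900216
R(E) = exp(−0.000027 × 8760) = 0.789370
Series (A and B): 0.892365 × 0.869219 = 0.775661
Series (D and E): 0.900216 × 0.789370 = 0.710604
Parallel ([0.775661], C, and [0.710604]): 1 − (1 − 0.775661)(1 − 0.963877)(1 − 0.710604) = 0.9977

0.9977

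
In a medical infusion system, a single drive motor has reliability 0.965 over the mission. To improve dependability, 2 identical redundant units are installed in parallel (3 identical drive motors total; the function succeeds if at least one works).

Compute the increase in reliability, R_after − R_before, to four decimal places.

R_before = 0.965
R_after = 1 − (1 − 0.965)^3 = 1.0000
ΔR = 1.0000 − 0.965 = 0.0350

0.0350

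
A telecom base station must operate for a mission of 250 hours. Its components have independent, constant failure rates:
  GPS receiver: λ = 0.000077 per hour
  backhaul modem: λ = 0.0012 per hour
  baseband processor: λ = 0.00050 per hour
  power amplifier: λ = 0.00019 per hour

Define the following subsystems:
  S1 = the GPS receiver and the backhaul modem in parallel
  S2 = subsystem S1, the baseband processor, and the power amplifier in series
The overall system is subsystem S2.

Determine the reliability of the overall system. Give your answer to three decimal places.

0.837

R(GPS receiver) = exp(−0.000077 × 250) = 0.98093
R(backhaul modem) = exp(−0.0012 × 250) = 0.74082
R(baseband processor) = exp(−0.00050 × 250) = 0.88250
R(power amplifier) = exp(−0.00019 × 250) = 0.95361
Parallel (GPS receiver and backhaul modem): 1 − (1 − 0.98093)(1 − 0.74082) = 0.99506
Series ([0.99506], baseband processor, and power amplifier): 0.99506 × 0.88250 × 0.95361 = 0.837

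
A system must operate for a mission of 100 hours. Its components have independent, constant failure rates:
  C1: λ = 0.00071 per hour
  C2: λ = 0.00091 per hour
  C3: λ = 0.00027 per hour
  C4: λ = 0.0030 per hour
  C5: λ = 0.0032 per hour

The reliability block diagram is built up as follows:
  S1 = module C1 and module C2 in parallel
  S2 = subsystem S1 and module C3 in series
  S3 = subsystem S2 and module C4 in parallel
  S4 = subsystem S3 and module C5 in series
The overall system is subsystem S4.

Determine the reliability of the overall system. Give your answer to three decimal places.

R(C1) = exp(−0.00071 × 100) = 0.93146
R(C2) = exp(−0.00091 × 100) = 0.91302
R(C3) = exp(−0.00027 × 100) = 0.97336
R(C4) = exp(−0.0030 × 100) = 0.74082
R(C5) = exp(−0.0032 × 100) = 0.72615
Parallel (C1 and C2): 1 − (1 − 0.93146)(1 − 0.91302) = 0.99404
Series ([0.99404] and C3): 0.99404 × 0.97336 = 0.96756
Parallel ([0.96756] and C4): 1 − (1 − 0.96756)(1 − 0.74082) = 0.99159
Series ([0.99159] and C5): 0.99159 × 0.72615 = 0.720

0.720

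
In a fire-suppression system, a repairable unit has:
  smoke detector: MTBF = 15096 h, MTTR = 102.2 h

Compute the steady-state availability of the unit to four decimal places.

0.9933

A(smoke detector) = MTBF/(MTBF+MTTR) = 15096/(15096+102.2) = 0.9933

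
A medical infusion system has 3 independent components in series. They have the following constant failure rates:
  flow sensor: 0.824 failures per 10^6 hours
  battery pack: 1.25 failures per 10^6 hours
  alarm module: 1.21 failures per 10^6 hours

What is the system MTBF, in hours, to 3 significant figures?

305000

Series of exponential components: λ_sys = Σ λ_i
λ_sys = 0.000000824 + 0.00000125 + 0.00000121 = 3.2840e-06 /h
MTBF = 1 / λ_sys = 305000 h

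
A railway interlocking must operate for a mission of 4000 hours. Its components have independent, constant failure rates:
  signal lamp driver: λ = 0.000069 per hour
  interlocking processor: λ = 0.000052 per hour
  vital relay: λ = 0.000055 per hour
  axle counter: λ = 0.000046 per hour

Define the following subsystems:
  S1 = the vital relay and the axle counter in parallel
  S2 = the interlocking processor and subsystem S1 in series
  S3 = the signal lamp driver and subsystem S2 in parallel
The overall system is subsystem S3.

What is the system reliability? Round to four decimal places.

0.9482

R(signal lamp driver) = exp(−0.000069 × 4000) = 0.758813
R(interlocking processor) = exp(−0.000052 × 4000) = 0.812207
R(vital relay) = exp(−0.000055 × 4000) = 0.802519
R(axle counter) = exp(−0.000046 × 4000) = 0.831936
Parallel (vital relay and axle counter): 1 − (1 − 0.802519)(1 − 0.831936) = 0.966811
Series (interlocking processor and [0.966811]): 0.812207 × 0.966811 = 0.785251
Parallel (signal lamp driver and [0.785251]): 1 − (1 − 0.758813)(1 − 0.785251) = 0.9482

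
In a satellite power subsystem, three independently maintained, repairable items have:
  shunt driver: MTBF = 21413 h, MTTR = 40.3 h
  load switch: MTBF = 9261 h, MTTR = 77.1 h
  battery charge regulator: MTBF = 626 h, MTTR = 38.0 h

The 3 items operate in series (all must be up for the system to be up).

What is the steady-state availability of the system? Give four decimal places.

A(shunt driver) = MTBF/(MTBF+MTTR) = 21413/(21413+40.3) = 0.998122
A(load switch) = MTBF/(MTBF+MTTR) = 9261/(9261+77.1) = 0.991744
A(battery charge regulator) = MTBF/(MTBF+MTTR) = 626/(626+38.0) = 0.942771
Series availability: 0.998122 × 0.991744 × 0.942771 = 0.9332

0.9332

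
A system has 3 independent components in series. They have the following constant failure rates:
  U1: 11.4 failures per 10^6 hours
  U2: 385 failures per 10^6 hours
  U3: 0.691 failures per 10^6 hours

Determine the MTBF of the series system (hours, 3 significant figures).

2520

Series of exponential components: λ_sys = Σ λ_i
λ_sys = 0.0000114 + 0.000385 + 0.000000691 = 3.9709e-04 /h
MTBF = 1 / λ_sys = 2520 h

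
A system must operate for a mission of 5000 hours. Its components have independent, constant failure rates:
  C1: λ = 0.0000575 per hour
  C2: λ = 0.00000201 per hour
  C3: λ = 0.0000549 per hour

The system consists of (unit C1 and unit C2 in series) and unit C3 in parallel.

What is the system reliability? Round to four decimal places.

0.9382

R(C1) = exp(−0.0000575 × 5000) = 0.750137
R(C2) = exp(−0.00000201 × 5000) = 0.990000
R(C3) = exp(−0.0000549 × 5000) = 0.759952
Series (C1 and C2): 0.750137 × 0.990000 = 0.742636
Parallel ([0.742636] and C3): 1 − (1 − 0.742636)(1 − 0.759952) = 0.9382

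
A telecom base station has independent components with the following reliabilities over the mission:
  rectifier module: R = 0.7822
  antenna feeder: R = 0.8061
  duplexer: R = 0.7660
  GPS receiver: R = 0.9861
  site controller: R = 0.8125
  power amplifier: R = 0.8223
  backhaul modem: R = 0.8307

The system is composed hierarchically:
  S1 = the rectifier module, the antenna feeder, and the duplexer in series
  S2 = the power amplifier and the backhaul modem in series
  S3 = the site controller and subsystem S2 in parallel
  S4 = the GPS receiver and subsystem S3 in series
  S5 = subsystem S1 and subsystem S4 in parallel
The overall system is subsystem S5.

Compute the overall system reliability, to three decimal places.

0.963

Series (rectifier module, antenna feeder, and duplexer): 0.78220 × 0.80610 × 0.76600 = 0.48299
Series (power amplifier and backhaul modem): 0.82230 × 0.83070 = 0.68308
Parallel (site controller and [0.68308]): 1 − (1 − 0.81250)(1 − 0.68308) = 0.94058
Series (GPS receiver and [0.94058]): 0.98610 × 0.94058 = 0.92751
Parallel ([0.48299] and [0.92751]): 1 − (1 − 0.48299)(1 − 0.92751) = 0.963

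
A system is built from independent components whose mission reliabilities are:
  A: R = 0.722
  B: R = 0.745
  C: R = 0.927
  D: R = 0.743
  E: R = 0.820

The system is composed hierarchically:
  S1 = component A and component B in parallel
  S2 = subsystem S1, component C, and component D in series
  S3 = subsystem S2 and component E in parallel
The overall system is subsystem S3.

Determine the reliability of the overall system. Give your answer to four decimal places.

0.9352

Parallel (A and B): 1 − (1 − 0.722000)(1 − 0.745000) = 0.929110
Series ([0.929110], C, and D): 0.929110 × 0.927000 × 0.743000 = 0.639935
Parallel ([0.639935] and E): 1 − (1 − 0.639935)(1 − 0.820000) = 0.9352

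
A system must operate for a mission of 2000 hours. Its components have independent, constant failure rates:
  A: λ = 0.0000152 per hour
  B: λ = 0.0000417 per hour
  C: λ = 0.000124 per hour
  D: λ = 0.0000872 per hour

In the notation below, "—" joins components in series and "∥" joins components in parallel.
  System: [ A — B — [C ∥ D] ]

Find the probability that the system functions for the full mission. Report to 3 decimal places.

R(A) = exp(−0.0000152 × 2000) = 0.97006
R(B) = exp(−0.0000417 × 2000) = 0.91998
R(C) = exp(−0.000124 × 2000) = 0.78036
R(D) = exp(−0.0000872 × 2000) = 0.83996
Parallel (C and D): 1 − (1 − 0.78036)(1 − 0.83996) = 0.96485
Series (A, B, and [0.96485]): 0.97006 × 0.91998 × 0.96485 = 0.861

0.861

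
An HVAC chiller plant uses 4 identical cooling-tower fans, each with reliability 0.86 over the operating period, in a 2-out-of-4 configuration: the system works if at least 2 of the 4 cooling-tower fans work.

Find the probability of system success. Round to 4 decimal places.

R = Σ_{i=2}^{4} C(4,i) p^i (1−p)^{4−i} with p = 0.86
C(4,2)·0.86^2·0.14^2 = 0.086977
C(4,3)·0.86^3·0.14^1 = 0.356191
C(4,4)·0.86^4·0.14^0 = 0.547008
Sum = 0.9902

0.9902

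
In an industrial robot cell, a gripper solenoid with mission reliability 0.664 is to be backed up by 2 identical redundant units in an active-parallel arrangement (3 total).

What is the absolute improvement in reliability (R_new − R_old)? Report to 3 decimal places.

0.298

R_before = 0.664
R_after = 1 − (1 − 0.664)^3 = 0.962
ΔR = 0.962 − 0.664 = 0.298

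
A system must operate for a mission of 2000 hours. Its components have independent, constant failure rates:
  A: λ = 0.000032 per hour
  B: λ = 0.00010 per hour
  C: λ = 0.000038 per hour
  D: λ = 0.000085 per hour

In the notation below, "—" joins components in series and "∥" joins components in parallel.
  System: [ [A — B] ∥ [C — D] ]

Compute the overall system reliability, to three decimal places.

0.949

R(A) = exp(−0.000032 × 2000) = 0.93800
R(B) = exp(−0.00010 × 2000) = 0.81873
R(C) = exp(−0.000038 × 2000) = 0.92682
R(D) = exp(−0.000085 × 2000) = 0.84366
Series (A and B): 0.93800 × 0.81873 = 0.76797
Series (C and D): 0.92682 × 0.84366 = 0.78192
Parallel ([0.76797] and [0.78192]): 1 − (1 − 0.76797)(1 − 0.78192) = 0.949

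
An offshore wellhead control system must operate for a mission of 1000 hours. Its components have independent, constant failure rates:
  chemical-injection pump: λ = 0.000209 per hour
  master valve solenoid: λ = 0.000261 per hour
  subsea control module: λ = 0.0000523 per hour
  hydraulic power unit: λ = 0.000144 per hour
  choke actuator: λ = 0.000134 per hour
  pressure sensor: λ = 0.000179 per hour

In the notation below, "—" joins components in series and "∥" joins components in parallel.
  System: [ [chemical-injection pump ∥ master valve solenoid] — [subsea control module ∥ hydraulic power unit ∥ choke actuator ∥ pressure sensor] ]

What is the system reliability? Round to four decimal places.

R(chemical-injection pump) = exp(−0.000209 × 1000) = 0.811395
R(master valve solenoid) = exp(−0.000261 × 1000) = 0.770281
R(subsea control module) = exp(−0.0000523 × 1000) = 0.949044
R(hydraulic power unit) = exp(−0.000144 × 1000) = 0.865888
R(choke actuator) = exp(−0.000134 × 1000) = 0.874590
R(pressure sensor) = exp(−0.000179 × 1000) = 0.836106
Parallel (chemical-injection pump and master valve solenoid): 1 − (1 − 0.811395)(1 − 0.770281) = 0.956674
Parallel (subsea control module, hydraulic power unit, choke actuator, and pressure sensor): 1 − (1 − 0.949044)(1 − 0.865888)(1 − 0.874590)(1 − 0.836106) = 0.999860
Series ([0.956674] and [0.999860]): 0.956674 × 0.999860 = 0.9565

0.9565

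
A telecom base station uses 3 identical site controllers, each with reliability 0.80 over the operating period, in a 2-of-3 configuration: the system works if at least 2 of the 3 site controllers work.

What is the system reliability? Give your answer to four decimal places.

0.8960

R = Σ_{i=2}^{3} C(3,i) p^i (1−p)^{3−i} with p = 0.80
C(3,2)·0.80^2·0.20^1 = 0.384000
C(3,3)·0.80^3·0.20^0 = 0.512000
Sum = 0.8960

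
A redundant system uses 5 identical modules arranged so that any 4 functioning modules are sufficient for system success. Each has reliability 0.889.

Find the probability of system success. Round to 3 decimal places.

R = Σ_{i=4}^{5} C(5,i) p^i (1−p)^{5−i} with p = 0.889
C(5,4)·0.889^4·0.111^1 = 0.34666
C(5,5)·0.889^5·0.111^0 = 0.55528
Sum = 0.902

0.902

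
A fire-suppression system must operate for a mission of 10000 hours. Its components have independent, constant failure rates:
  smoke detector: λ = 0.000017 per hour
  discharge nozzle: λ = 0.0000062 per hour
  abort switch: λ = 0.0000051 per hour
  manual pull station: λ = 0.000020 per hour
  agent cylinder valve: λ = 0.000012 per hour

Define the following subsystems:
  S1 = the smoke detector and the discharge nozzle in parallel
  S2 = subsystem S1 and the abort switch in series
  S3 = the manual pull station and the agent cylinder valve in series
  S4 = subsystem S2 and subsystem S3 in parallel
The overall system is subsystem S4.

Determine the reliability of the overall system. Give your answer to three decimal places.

0.984

R(smoke detector) = exp(−0.000017 × 10000) = 0.84366
R(discharge nozzle) = exp(−0.0000062 × 10000) = 0.93988
R(abort switch) = exp(−0.0000051 × 10000) = 0.95028
R(manual pull station) = exp(−0.000020 × 10000) = 0.81873
R(agent cylinder valve) = exp(−0.000012 × 10000) = 0.88692
Parallel (smoke detector and discharge nozzle): 1 − (1 − 0.84366)(1 − 0.93988) = 0.99060
Series ([0.99060] and abort switch): 0.99060 × 0.95028 = 0.94135
Series (manual pull station and agent cylinder valve): 0.81873 × 0.88692 = 0.72615
Parallel ([0.94135] and [0.72615]): 1 − (1 − 0.94135)(1 − 0.72615) = 0.984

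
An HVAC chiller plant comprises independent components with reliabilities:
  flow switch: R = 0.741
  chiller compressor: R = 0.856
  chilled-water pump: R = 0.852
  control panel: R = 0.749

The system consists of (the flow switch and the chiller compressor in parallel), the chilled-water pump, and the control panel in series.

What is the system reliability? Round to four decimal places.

Parallel (flow switch and chiller compressor): 1 − (1 − 0.741000)(1 − 0.856000) = 0.962704
Series ([0.962704], chilled-water pump, and control panel): 0.962704 × 0.852000 × 0.749000 = 0.6143

0.6143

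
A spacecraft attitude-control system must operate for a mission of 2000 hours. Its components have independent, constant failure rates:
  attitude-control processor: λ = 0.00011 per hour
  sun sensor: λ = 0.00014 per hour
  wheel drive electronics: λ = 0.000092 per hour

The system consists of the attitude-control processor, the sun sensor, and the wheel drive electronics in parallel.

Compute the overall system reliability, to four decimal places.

R(attitude-control processor) = exp(−0.00011 × 2000) = 0.802519
R(sun sensor) = exp(−0.00014 × 2000) = 0.755784
R(wheel drive electronics) = exp(−0.000092 × 2000) = 0.831936
Parallel (attitude-control processor, sun sensor, and wheel drive electronics): 1 − (1 − 0.802519)(1 − 0.755784)(1 − 0.831936) = 0.9919

0.9919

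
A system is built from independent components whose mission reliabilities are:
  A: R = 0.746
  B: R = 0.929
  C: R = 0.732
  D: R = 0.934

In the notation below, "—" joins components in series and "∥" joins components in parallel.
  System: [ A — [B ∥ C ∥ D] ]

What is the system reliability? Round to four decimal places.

0.7451

Parallel (B, C, and D): 1 − (1 − 0.929000)(1 − 0.732000)(1 − 0.934000) = 0.998744
Series (A and [0.998744]): 0.746000 × 0.998744 = 0.7451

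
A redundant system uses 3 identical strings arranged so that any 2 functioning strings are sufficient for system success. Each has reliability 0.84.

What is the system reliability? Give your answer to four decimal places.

0.9314

R = Σ_{i=2}^{3} C(3,i) p^i (1−p)^{3−i} with p = 0.84
C(3,2)·0.84^2·0.16^1 = 0.338688
C(3,3)·0.84^3·0.16^0 = 0.592704
Sum = 0.9314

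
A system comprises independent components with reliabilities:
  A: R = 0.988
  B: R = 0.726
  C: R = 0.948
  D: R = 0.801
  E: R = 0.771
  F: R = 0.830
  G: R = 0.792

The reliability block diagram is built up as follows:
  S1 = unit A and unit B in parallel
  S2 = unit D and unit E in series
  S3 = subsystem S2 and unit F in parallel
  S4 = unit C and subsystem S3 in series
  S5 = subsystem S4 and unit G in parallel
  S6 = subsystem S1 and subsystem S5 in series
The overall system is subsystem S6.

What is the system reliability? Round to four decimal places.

0.9732

Parallel (A and B): 1 − (1 − 0.988000)(1 − 0.726000) = 0.996712
Series (D and E): 0.801000 × 0.771000 = 0.617571
Parallel ([0.617571] and F): 1 − (1 − 0.617571)(1 − 0.830000) = 0.934987
Series (C and [0.934987]): 0.948000 × 0.934987 = 0.886368
Parallel ([0.886368] and G): 1 − (1 − 0.886368)(1 − 0.792000) = 0.976365
Series ([0.996712] and [0.976365]): 0.996712 × 0.976365 = 0.9732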